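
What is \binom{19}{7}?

50388

C(19,7) = (19·18·17·16·15·14·13) / 7! = 253955520 / 5040 = 50388.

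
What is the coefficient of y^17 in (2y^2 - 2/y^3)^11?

General term: C(11,j)·(2y^2)^j·(-2/y^3)^(11-j), with y-exponent 2j − 3(11−j) = 5j − 33.
Set 5j − 33 = 17: j = 10.
C(11,10) = 11; 2^10 = 1024; (-2)^1 = -2.
Coefficient = 11 · 1024 · (-2) = -22528.

-22528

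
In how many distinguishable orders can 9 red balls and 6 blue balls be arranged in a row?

5005

Choose positions for the red balls: C(15,9) = 5005.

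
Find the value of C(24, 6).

134596

C(24,6) = (24·23·22·21·20·19) / 6! = 96909120 / 720 = 134596.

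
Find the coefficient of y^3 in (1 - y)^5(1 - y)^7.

(1 - y)^5(1 - y)^7 = (1 - y)^12, so the coefficient of y^3 is C(12,3)·(-1)^3 = 220·-1 = -220.

-220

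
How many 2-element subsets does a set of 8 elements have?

C(8,2) = (8·7) / 2! = 56 / 2 = 28.

28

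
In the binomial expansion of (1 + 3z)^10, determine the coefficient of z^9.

The general term is C(10,j)·(1)^j·(3z)^(10-j); the z^9 term has j = 1.
C(10,1) = 10.
Coefficient = C(10,1) · 3^9 = 10 · 19683 = 196830.

196830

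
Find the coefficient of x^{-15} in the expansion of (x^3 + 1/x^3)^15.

General term: C(15,j)·(x^3)^j·(1/x^3)^(15-j), with x-exponent 3j − 3(15−j) = 6j − 45.
Set 6j − 45 = -15: j = 5.
C(15,5) = 3003; 1^5 = 1; 1^10 = 1.
Coefficient = 3003 · 1 · 1 = 3003.

3003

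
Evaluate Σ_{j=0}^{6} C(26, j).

313912

1 + 26 + 325 + 2600 + 14950 + 65780 + 230230 = 313912.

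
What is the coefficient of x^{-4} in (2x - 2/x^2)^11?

-946176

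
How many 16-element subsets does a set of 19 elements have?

969

C(19,16) = C(19,3) by symmetry.
C(19,3) = (19·18·17) / 3! = 5814 / 6 = 969.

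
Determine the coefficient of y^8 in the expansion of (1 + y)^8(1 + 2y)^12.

4673345

Coefficient of y^8 = Σ_{j} C(8,j)·1^j·C(12,8-j)·2^(8-j) for j from 0 to 8.
= 126720 + 811008 + 1655808 + 1419264 + 554400 + 98560 + 7392 + 192 + 1 = 4673345.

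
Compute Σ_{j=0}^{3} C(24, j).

2325

1 + 24 + 276 + 2024 = 2325.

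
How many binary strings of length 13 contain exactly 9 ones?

Choose the 9 positions: C(13,9) = 715.

715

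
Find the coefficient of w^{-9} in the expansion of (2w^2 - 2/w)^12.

General term: C(12,j)·(2w^2)^j·(-2/w)^(12-j), with w-exponent 2j − 1(12−j) = 3j − 12.
Set 3j − 12 = -9: j = 1.
C(12,1) = 12; 2^1 = 2; (-2)^11 = -2048.
Coefficient = 12 · 2 · (-2048) = -49152.

-49152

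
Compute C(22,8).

319770

C(22,8) = (22·21·20·19·18·17·16·15) / 8! = 12893126400 / 40320 = 319770.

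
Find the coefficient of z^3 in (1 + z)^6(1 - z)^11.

20

Coefficient of z^3 = Σ_{j} C(6,j)·1^j·C(11,3-j)·(-1)^(3-j) for j from 0 to 3.
= (-165) + 330 + (-165) + 20 = 20.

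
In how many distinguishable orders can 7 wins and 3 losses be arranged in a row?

Choose positions for the wins: C(10,7) = 120.

120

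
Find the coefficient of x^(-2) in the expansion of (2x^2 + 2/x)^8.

General term: C(8,j)·(2x^2)^j·(2/x)^(8-j), with x-exponent 2j − 1(8−j) = 3j − 8.
Set 3j − 8 = -2: j = 2.
C(8,2) = 28; 2^2 = 4; 2^6 = 64.
Coefficient = 28 · 4 · 64 = 7168.

7168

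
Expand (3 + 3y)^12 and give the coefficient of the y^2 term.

The general term is C(12,j)·(3)^j·(3y)^(12-j); the y^2 term has j = 10.
C(12,10) = 66.
Coefficient = C(12,10) · 3^10 · 3^2 = 66 · 59049 · 9 = 35075106.

35075106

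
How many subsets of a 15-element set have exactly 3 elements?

Choose the 3 positions: C(15,3) = 455.

455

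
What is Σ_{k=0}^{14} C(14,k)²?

40116600

Σ C(14,k)² is the coefficient of x^14 in (1+x)^14(1+x)^14 = (1+x)^28, i.e. C(28,14) = 40116600.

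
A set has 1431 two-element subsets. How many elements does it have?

n(n−1)/2 = 1431 ⇒ n(n−1) = 2862. Since 54·53 = 2862, n = 54.

54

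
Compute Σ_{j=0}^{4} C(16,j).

2517

1 + 16 + 120 + 560 + 1820 = 2517.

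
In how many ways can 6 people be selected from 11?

462

This is C(11,6) = 462.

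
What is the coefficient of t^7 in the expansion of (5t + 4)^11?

6600000000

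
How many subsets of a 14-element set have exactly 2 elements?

91

Choose the 2 positions: C(14,2) = 91.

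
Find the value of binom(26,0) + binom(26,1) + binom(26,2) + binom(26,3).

1 + 26 + 325 + 2600 = 2952.

2952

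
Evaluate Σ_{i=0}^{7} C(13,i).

5812

1 + 13 + 78 + 286 + 715 + 1287 + 1716 + 1716 = 5812.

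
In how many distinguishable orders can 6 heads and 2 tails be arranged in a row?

28

Choose positions for the heads: C(8,6) = 28.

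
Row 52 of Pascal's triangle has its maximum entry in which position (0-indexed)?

26

C(52,i) is maximized at i = 52/2 = 26.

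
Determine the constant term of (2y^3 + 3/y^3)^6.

General term: C(6,j)·(2y^3)^j·(3/y^3)^(6-j), with y-exponent 3j − 3(6−j) = 6j − 18.
Set 6j − 18 = 0: j = 3.
C(6,3) = 20; 2^3 = 8; 3^3 = 27.
Coefficient = 20 · 8 · 27 = 4320.

4320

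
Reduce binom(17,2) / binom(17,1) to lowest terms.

8

C(n,k+1)/C(n,k) = (n−k)/(k+1) = (17−1)/(1+1) = 16/2 = 8.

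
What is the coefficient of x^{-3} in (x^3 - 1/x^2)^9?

General term: C(9,j)·(x^3)^j·(-1/x^2)^(9-j), with x-exponent 3j − 2(9−j) = 5j − 18.
Set 5j − 18 = -3: j = 3.
C(9,3) = 84; 1^3 = 1; (-1)^6 = 1.
Coefficient = 84 · 1 · 1 = 84.

84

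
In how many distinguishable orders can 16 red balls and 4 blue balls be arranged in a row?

4845

Choose positions for the red balls: C(20,16) = 4845.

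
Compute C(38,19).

35345263800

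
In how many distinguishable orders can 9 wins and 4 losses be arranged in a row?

715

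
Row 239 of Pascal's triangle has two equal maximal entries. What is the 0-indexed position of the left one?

119

For odd n = 239, C(239,i) peaks at i = (n−1)/2 and (n+1)/2; the lesser is 119.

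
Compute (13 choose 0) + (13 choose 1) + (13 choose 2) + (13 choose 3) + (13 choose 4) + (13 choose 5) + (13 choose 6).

4096

1 + 13 + 78 + 286 + 715 + 1287 + 1716 = 4096.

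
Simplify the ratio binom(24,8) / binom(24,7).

C(n,k+1)/C(n,k) = (n−k)/(k+1) = (24−7)/(7+1) = 17/8.

17/8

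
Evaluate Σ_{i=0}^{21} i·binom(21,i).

22020096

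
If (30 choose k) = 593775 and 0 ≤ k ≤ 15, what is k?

C(30,k) increases on 0 ≤ k ≤ 15. C(30,5) = 142506 and C(30,6) = 593775, so k = 6.

6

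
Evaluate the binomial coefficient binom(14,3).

C(14,3) = (14·13·12) / 3! = 2184 / 6 = 364.

364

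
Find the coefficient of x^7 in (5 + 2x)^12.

316800000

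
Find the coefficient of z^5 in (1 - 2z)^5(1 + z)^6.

Coefficient of z^5 = Σ_{j} C(5,j)·(-2)^j·C(6,5-j)·1^(5-j) for j from 0 to 5.
= 6 + (-150) + 800 + (-1200) + 480 + (-32) = -96.

-96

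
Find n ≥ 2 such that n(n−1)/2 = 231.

n(n−1)/2 = 231 ⇒ n(n−1) = 462. Since 22·21 = 462, n = 22.

22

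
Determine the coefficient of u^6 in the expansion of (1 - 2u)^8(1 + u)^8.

Coefficient of u^6 = Σ_{j} C(8,j)·(-2)^j·C(8,6-j)·1^(6-j) for j from 0 to 6.
= 28 + (-896) + 7840 + (-25088) + 31360 + (-14336) + 1792 = 700.

700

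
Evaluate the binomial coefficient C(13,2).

C(13,2) = (13·12) / 2! = 156 / 2 = 78.

78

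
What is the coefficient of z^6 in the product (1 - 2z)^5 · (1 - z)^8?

Coefficient of z^6 = Σ_{j} C(5,j)·(-2)^j·C(8,6-j)·(-1)^(6-j) for j from 0 to 5.
= 28 + 560 + 2800 + 4480 + 2240 + 256 = 10364.

10364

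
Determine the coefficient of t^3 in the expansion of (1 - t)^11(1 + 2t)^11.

Coefficient of t^3 = Σ_{j} C(11,j)·(-1)^j·C(11,3-j)·2^(3-j) for j from 0 to 3.
= 1320 + (-2420) + 1210 + (-165) = -55.

-55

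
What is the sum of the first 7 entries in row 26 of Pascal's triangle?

1 + 26 + 325 + 2600 + 14950 + 65780 + 230230 = 313912.

313912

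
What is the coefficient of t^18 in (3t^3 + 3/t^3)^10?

General term: C(10,j)·(3t^3)^j·(3/t^3)^(10-j), with t-exponent 3j − 3(10−j) = 6j − 30.
Set 6j − 30 = 18: j = 8.
C(10,8) = 45; 3^8 = 6561; 3^2 = 9.
Coefficient = 45 · 6561 · 9 = 2657205.

2657205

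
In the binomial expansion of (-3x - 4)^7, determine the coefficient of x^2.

The general term is C(7,j)·(-3x)^j·(-4)^(7-j); the x^2 term has j = 2.
C(7,2) = 21.
Coefficient = C(7,2) · (-3)^2 · (-4)^5 = 21 · 9 · (-1024) = -193536.

-193536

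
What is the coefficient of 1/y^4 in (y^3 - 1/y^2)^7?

General term: C(7,j)·(y^3)^j·(-1/y^2)^(7-j), with y-exponent 3j − 2(7−j) = 5j − 14.
Set 5j − 14 = -4: j = 2.
C(7,2) = 21; 1^2 = 1; (-1)^5 = -1.
Coefficient = 21 · 1 · (-1) = -21.

-21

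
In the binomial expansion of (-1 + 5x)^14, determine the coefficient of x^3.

-45500

The general term is C(14,j)·(-1)^j·(5x)^(14-j); the x^3 term has j = 11.
C(14,11) = 364.
Coefficient = C(14,11) · (-1)^11 · 5^3 = 364 · (-1) · 125 = -45500.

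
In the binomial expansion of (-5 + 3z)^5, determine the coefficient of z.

The general term is C(5,j)·(-5)^j·(3z)^(5-j); the z^1 term has j = 4.
C(5,4) = 5.
Coefficient = C(5,4) · (-5)^4 · 3^1 = 5 · 625 · 3 = 9375.

9375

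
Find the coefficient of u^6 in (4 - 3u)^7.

20412

The general term is C(7,j)·(4)^j·(-3u)^(7-j); the u^6 term has j = 1.
C(7,1) = 7.
Coefficient = C(7,1) · 4^1 · (-3)^6 = 7 · 4 · 729 = 20412.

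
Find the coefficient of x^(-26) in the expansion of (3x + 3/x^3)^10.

General term: C(10,j)·(3x)^j·(3/x^3)^(10-j), with x-exponent 1j − 3(10−j) = 4j − 30.
Set 4j − 30 = -26: j = 1.
C(10,1) = 10; 3^1 = 3; 3^9 = 19683.
Coefficient = 10 · 3 · 19683 = 590490.

590490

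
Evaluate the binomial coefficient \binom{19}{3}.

969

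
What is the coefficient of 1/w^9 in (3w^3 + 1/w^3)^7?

189

General term: C(7,j)·(3w^3)^j·(1/w^3)^(7-j), with w-exponent 3j − 3(7−j) = 6j − 21.
Set 6j − 21 = -9: j = 2.
C(7,2) = 21; 3^2 = 9; 1^5 = 1.
Coefficient = 21 · 9 · 1 = 189.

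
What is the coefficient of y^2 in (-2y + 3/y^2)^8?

General term: C(8,j)·(-2y)^j·(3/y^2)^(8-j), with y-exponent 1j − 2(8−j) = 3j − 16.
Set 3j − 16 = 2: j = 6.
C(8,6) = 28; (-2)^6 = 64; 3^2 = 9.
Coefficient = 28 · 64 · 9 = 16128.

16128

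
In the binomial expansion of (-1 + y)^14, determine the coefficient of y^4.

1001

The general term is C(14,j)·(-1)^j·(y)^(14-j); the y^4 term has j = 10.
C(14,10) = 1001.
Coefficient = C(14,10) = 1001.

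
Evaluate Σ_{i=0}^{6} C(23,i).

145499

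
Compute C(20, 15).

C(20,15) = C(20,5) by symmetry.
C(20,5) = (20·19·18·17·16) / 5! = 1860480 / 120 = 15504.

15504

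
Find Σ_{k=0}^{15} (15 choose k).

32768

The entries of row 15 sum to 2^15 = 32768.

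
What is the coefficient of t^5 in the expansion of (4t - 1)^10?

The general term is C(10,j)·(4t)^j·(-1)^(10-j); the t^5 term has j = 5.
C(10,5) = 252.
Coefficient = C(10,5) · 4^5 · (-1)^5 = 252 · 1024 · (-1) = -258048.

-258048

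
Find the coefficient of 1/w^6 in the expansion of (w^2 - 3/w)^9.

59049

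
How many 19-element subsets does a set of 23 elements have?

8855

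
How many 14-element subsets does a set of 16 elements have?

120

C(16,14) = C(16,2) by symmetry.
C(16,2) = (16·15) / 2! = 240 / 2 = 120.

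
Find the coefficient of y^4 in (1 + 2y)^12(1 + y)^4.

16641

Coefficient of y^4 = Σ_{j} C(12,j)·2^j·C(4,4-j)·1^(4-j) for j from 0 to 4.
= 1 + 96 + 1584 + 7040 + 7920 = 16641.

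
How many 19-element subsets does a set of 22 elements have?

C(22,19) = C(22,3) by symmetry.
C(22,3) = (22·21·20) / 3! = 9240 / 6 = 1540.

1540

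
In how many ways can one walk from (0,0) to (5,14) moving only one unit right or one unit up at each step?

11628

Each path is a sequence of 19 steps with 5 rights: C(19,5) = 11628.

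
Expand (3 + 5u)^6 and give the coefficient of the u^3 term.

67500

The general term is C(6,j)·(3)^j·(5u)^(6-j); the u^3 term has j = 3.
C(6,3) = 20.
Coefficient = C(6,3) · 3^3 · 5^3 = 20 · 27 · 125 = 67500.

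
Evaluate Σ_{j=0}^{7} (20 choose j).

137980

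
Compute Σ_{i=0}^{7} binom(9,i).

502

1 + 9 + 36 + 84 + 126 + 126 + 84 + 36 = 502.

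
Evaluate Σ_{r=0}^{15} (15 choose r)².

By Vandermonde's identity, Σ C(15,r)² = C(30,15) = 155117520.

155117520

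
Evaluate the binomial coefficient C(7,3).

C(7,3) = (7·6·5) / 3! = 210 / 6 = 35.

35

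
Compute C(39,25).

15084504396

C(39,25) = C(39,14) by symmetry.
C(39,14) = (39·38·37·36·35·34·33·32·31·30·29·28·27·26) / 14! = 1315041316842168115200 / 87178291200 = 15084504396.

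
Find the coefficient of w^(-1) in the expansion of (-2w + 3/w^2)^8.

General term: C(8,j)·(-2w)^j·(3/w^2)^(8-j), with w-exponent 1j − 2(8−j) = 3j − 16.
Set 3j − 16 = -1: j = 5.
C(8,5) = 56; (-2)^5 = -32; 3^3 = 27.
Coefficient = 56 · (-32) · 27 = -48384.

-48384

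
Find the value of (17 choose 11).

12376

C(17,11) = C(17,6) by symmetry.
C(17,6) = (17·16·15·14·13·12) / 6! = 8910720 / 720 = 12376.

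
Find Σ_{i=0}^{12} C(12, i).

4096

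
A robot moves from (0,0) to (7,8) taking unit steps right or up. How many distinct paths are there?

Each path is a sequence of 15 steps with 7 rights: C(15,7) = 6435.

6435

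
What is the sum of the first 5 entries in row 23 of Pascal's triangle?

10903

1 + 23 + 253 + 1771 + 8855 = 10903.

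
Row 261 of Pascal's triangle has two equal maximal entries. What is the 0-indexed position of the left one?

130

For odd n = 261, C(261,r) peaks at r = (n−1)/2 and (n+1)/2; the lesser is 130.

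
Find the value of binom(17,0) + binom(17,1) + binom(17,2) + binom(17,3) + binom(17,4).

1 + 17 + 136 + 680 + 2380 = 3214.

3214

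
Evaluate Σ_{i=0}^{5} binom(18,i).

12616

1 + 18 + 153 + 816 + 3060 + 8568 = 12616.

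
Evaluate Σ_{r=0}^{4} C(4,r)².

By Vandermonde's identity, Σ C(4,r)² = C(8,4) = 70.

70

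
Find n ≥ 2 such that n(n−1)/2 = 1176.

49

n(n−1)/2 = 1176 ⇒ n(n−1) = 2352. Since 49·48 = 2352, n = 49.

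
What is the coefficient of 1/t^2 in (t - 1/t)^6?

15

General term: C(6,j)·(t)^j·(-1/t)^(6-j), with t-exponent 1j − 1(6−j) = 2j − 6.
Set 2j − 6 = -2: j = 2.
C(6,2) = 15; 1^2 = 1; (-1)^4 = 1.
Coefficient = 15 · 1 · 1 = 15.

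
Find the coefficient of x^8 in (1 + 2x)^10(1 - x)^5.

Coefficient of x^8 = Σ_{j} C(10,j)·2^j·C(5,8-j)·(-1)^(8-j) for j from 3 to 8.
= (-960) + 16800 + (-80640) + 134400 + (-76800) + 11520 = 4320.

4320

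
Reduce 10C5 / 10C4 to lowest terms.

C(n,k+1)/C(n,k) = (n−k)/(k+1) = (10−4)/(4+1) = 6/5.

6/5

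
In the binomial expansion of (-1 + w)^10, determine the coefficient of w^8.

45

The general term is C(10,j)·(-1)^j·(w)^(10-j); the w^8 term has j = 2.
C(10,2) = 45.
Coefficient = C(10,2) = 45.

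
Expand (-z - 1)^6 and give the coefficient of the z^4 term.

15

The general term is C(6,j)·(-z)^j·(-1)^(6-j); the z^4 term has j = 4.
C(6,4) = 15.
Coefficient = C(6,4) = 15.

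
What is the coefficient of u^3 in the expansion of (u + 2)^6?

160

The general term is C(6,j)·(u)^j·(2)^(6-j); the u^3 term has j = 3.
C(6,3) = 20.
Coefficient = C(6,3) · 2^3 = 20 · 8 = 160.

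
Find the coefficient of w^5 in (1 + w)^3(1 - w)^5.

Coefficient of w^5 = Σ_{j} C(3,j)·1^j·C(5,5-j)·(-1)^(5-j) for j from 0 to 3.
= (-1) + 15 + (-30) + 10 = -6.

-6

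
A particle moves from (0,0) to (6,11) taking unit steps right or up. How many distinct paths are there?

Each path is a sequence of 17 steps with 6 rights: C(17,6) = 12376.

12376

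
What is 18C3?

816

C(18,3) = (18·17·16) / 3! = 4896 / 6 = 816.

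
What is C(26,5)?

C(26,5) = (26·25·24·23·22) / 5! = 7893600 / 120 = 65780.

65780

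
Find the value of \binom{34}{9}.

52451256

C(34,9) = (34·33·32·31·30·29·28·27·26) / 9! = 19033511777280 / 362880 = 52451256.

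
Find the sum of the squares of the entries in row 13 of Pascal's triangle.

Σ C(13,k)² is the coefficient of x^13 in (1+x)^13(1+x)^13 = (1+x)^26, i.e. C(26,13) = 10400600.

10400600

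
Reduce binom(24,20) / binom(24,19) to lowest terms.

C(n,k+1)/C(n,k) = (n−k)/(k+1) = (24−19)/(19+1) = 5/20 = 1/4.

1/4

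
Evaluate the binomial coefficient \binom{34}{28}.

C(34,28) = C(34,6) by symmetry.
C(34,6) = (34·33·32·31·30·29) / 6! = 968330880 / 720 = 1344904.

1344904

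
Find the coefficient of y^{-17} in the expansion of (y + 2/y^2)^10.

5120

General term: C(10,j)·(y)^j·(2/y^2)^(10-j), with y-exponent 1j − 2(10−j) = 3j − 20.
Set 3j − 20 = -17: j = 1.
C(10,1) = 10; 1^1 = 1; 2^9 = 512.
Coefficient = 10 · 1 · 512 = 5120.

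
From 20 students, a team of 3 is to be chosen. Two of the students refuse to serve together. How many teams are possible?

All 3-subsets: C(20,3) = 1140. Those containing both fixed elements: C(18,1) = 18.
1140 − 18 = 1122.

1122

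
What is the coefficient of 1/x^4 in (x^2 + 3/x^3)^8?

General term: C(8,j)·(x^2)^j·(3/x^3)^(8-j), with x-exponent 2j − 3(8−j) = 5j − 24.
Set 5j − 24 = -4: j = 4.
C(8,4) = 70; 1^4 = 1; 3^4 = 81.
Coefficient = 70 · 1 · 81 = 5670.

5670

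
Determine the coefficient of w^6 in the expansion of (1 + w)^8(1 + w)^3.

(1 + w)^8(1 + w)^3 = (1 + w)^11, so the coefficient of w^6 is C(11,6)·1^6 = 462·1 = 462.

462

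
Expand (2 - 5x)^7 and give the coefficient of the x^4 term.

The general term is C(7,j)·(2)^j·(-5x)^(7-j); the x^4 term has j = 3.
C(7,3) = 35.
Coefficient = C(7,3) · 2^3 · (-5)^4 = 35 · 8 · 625 = 175000.

175000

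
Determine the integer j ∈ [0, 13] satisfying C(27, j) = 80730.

C(27,j) increases on 0 ≤ j ≤ 13. C(27,4) = 17550 and C(27,5) = 80730, so j = 5.

5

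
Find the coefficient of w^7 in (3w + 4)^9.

1259712

The general term is C(9,j)·(3w)^j·(4)^(9-j); the w^7 term has j = 7.
C(9,7) = 36.
Coefficient = C(9,7) · 3^7 · 4^2 = 36 · 2187 · 16 = 1259712.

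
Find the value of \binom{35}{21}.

2319959400

C(35,21) = C(35,14) by symmetry.
C(35,14) = (35·34·33·32·31·30·29·28·27·26·25·24·23·22) / 14! = 202250096145377280000 / 87178291200 = 2319959400.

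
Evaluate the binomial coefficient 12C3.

220

C(12,3) = (12·11·10) / 3! = 1320 / 6 = 220.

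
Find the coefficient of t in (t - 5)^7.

The general term is C(7,j)·(t)^j·(-5)^(7-j); the t^1 term has j = 1.
C(7,1) = 7.
Coefficient = C(7,1) · (-5)^6 = 7 · 15625 = 109375.

109375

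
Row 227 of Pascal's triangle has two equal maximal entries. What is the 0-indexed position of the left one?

113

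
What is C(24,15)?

1307504

C(24,15) = C(24,9) by symmetry.
C(24,9) = (24·23·22·21·20·19·18·17·16) / 9! = 474467051520 / 362880 = 1307504.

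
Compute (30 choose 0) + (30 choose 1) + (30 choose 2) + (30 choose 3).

1 + 30 + 435 + 4060 = 4526.

4526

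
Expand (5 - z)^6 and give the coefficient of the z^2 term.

9375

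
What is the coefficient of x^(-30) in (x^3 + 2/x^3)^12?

General term: C(12,j)·(x^3)^j·(2/x^3)^(12-j), with x-exponent 3j − 3(12−j) = 6j − 36.
Set 6j − 36 = -30: j = 1.
C(12,1) = 12; 1^1 = 1; 2^11 = 2048.
Coefficient = 12 · 1 · 2048 = 24576.

24576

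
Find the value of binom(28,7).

1184040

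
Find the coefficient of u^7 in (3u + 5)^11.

The general term is C(11,j)·(3u)^j·(5)^(11-j); the u^7 term has j = 7.
C(11,7) = 330.
Coefficient = C(11,7) · 3^7 · 5^4 = 330 · 2187 · 625 = 451068750.

451068750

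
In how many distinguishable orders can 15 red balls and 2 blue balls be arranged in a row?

136

Choose positions for the red balls: C(17,15) = 136.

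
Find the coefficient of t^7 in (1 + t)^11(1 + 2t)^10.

1570650

Coefficient of t^7 = Σ_{j} C(11,j)·1^j·C(10,7-j)·2^(7-j) for j from 0 to 7.
= 15360 + 147840 + 443520 + 554400 + 316800 + 83160 + 9240 + 330 = 1570650.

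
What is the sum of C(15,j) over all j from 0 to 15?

32768

The entries of row 15 sum to 2^15 = 32768.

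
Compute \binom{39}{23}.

C(39,23) = C(39,16) by symmetry.
C(39,16) = (39·38·37·36·35·34·33·32·31·30·29·28·27·26·25·24) / 16! = 789024790105300869120000 / 20922789888000 = 37711260990.

37711260990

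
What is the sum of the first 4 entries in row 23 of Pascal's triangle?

1 + 23 + 253 + 1771 = 2048.

2048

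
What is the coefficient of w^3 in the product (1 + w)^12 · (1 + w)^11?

1771

(1 + w)^12(1 + w)^11 = (1 + w)^23, so the coefficient of w^3 is C(23,3)·1^3 = 1771·1 = 1771.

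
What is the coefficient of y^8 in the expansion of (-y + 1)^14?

3003

The general term is C(14,j)·(-y)^j·(1)^(14-j); the y^8 term has j = 8.
C(14,8) = 3003.
Coefficient = C(14,8) = 3003.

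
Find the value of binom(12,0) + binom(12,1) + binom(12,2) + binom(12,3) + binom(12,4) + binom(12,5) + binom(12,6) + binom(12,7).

3302

1 + 12 + 66 + 220 + 495 + 792 + 924 + 792 = 3302.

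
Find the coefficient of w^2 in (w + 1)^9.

36

The general term is C(9,j)·(w)^j·(1)^(9-j); the w^2 term has j = 2.
C(9,2) = 36.
Coefficient = C(9,2) = 36.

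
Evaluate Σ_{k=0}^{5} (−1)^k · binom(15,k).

-2002

The partial alternating sum Σ_{k=0}^{5} (−1)^k C(15,k) = (−1)^5 C(14,5) = -2002.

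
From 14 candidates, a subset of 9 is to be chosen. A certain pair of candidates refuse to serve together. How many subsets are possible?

1210

All 9-subsets: C(14,9) = 2002. Those containing both fixed elements: C(12,7) = 792.
2002 − 792 = 1210.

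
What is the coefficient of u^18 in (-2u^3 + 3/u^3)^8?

-3072

General term: C(8,j)·(-2u^3)^j·(3/u^3)^(8-j), with u-exponent 3j − 3(8−j) = 6j − 24.
Set 6j − 24 = 18: j = 7.
C(8,7) = 8; (-2)^7 = -128; 3^1 = 3.
Coefficient = 8 · (-128) · 3 = -3072.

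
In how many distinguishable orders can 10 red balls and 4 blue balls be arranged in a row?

1001

Choose positions for the red balls: C(14,10) = 1001.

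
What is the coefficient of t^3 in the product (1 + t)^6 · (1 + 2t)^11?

2990

Coefficient of t^3 = Σ_{j} C(6,j)·1^j·C(11,3-j)·2^(3-j) for j from 0 to 3.
= 1320 + 1320 + 330 + 20 = 2990.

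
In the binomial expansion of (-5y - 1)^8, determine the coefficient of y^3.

7000

The general term is C(8,j)·(-5y)^j·(-1)^(8-j); the y^3 term has j = 3.
C(8,3) = 56.
Coefficient = C(8,3) · (-5)^3 · (-1)^5 = 56 · (-125) · (-1) = 7000.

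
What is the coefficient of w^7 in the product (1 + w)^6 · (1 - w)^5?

-10

Coefficient of w^7 = Σ_{j} C(6,j)·1^j·C(5,7-j)·(-1)^(7-j) for j from 2 to 6.
= (-15) + 100 + (-150) + 60 + (-5) = -10.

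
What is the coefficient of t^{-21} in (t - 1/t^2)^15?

General term: C(15,j)·(t)^j·(-1/t^2)^(15-j), with t-exponent 1j − 2(15−j) = 3j − 30.
Set 3j − 30 = -21: j = 3.
C(15,3) = 455; 1^3 = 1; (-1)^12 = 1.
Coefficient = 455 · 1 · 1 = 455.

455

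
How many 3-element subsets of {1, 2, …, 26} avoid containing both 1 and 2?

2576

All 3-subsets: C(26,3) = 2600. Those containing both fixed elements: C(24,1) = 24.
2600 − 24 = 2576.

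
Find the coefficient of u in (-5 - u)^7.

-109375

The general term is C(7,j)·(-5)^j·(-u)^(7-j); the u^1 term has j = 6.
C(7,6) = 7.
Coefficient = C(7,6) · (-5)^6 · (-1)^1 = 7 · 15625 · (-1) = -109375.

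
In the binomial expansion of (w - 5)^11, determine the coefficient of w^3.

64453125

The general term is C(11,j)·(w)^j·(-5)^(11-j); the w^3 term has j = 3.
C(11,3) = 165.
Coefficient = C(11,3) · (-5)^8 = 165 · 390625 = 64453125.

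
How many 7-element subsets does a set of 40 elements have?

C(40,7) = (40·39·38·37·36·35·34) / 7! = 93963542400 / 5040 = 18643560.

18643560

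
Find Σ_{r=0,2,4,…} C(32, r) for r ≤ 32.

Half of (1+1)^32 + (1−1)^32 gives the even-index sum: 2^31 = 2147483648.

2147483648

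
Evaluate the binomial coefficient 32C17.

C(32,17) = C(32,15) by symmetry.
C(32,15) = (32·31·30·29·28·27·26·25·24·23·22·21·20·19·18) / 15! = 739781100339240960000 / 1307674368000 = 565722720.

565722720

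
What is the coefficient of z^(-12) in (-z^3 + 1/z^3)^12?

General term: C(12,j)·(-z^3)^j·(1/z^3)^(12-j), with z-exponent 3j − 3(12−j) = 6j − 36.
Set 6j − 36 = -12: j = 4.
C(12,4) = 495; (-1)^4 = 1; 1^8 = 1.
Coefficient = 495 · 1 · 1 = 495.

495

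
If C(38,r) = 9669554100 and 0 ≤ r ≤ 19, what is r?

C(38,r) increases on 0 ≤ r ≤ 19. C(38,13) = 5414950296 and C(38,14) = 9669554100, so r = 14.

14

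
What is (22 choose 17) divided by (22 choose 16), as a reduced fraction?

6/17

C(n,k+1)/C(n,k) = (n−k)/(k+1) = (22−16)/(16+1) = 6/17.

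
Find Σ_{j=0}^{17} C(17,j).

131072

Setting x = 1 in (1+x)^17 gives Σ C(17,j) = 2^17 = 131072.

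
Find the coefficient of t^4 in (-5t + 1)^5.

The general term is C(5,j)·(-5t)^j·(1)^(5-j); the t^4 term has j = 4.
C(5,4) = 5.
Coefficient = C(5,4) · (-5)^4 = 5 · 625 = 3125.

3125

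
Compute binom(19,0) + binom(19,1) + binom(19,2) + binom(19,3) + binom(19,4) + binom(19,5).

16664

1 + 19 + 171 + 969 + 3876 + 11628 = 16664.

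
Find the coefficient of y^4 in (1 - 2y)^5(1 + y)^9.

Coefficient of y^4 = Σ_{j} C(5,j)·(-2)^j·C(9,4-j)·1^(4-j) for j from 0 to 4.
= 126 + (-840) + 1440 + (-720) + 80 = 86.

86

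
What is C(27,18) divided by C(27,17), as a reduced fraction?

5/9

C(n,k+1)/C(n,k) = (n−k)/(k+1) = (27−17)/(17+1) = 10/18 = 5/9.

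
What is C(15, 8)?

6435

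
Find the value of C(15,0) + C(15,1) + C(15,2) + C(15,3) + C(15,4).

1941

1 + 15 + 105 + 455 + 1365 = 1941.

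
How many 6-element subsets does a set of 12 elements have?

924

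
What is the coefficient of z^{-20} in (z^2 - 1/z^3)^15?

3003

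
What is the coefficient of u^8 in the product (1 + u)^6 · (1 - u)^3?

-3

Coefficient of u^8 = Σ_{j} C(6,j)·1^j·C(3,8-j)·(-1)^(8-j) for j from 5 to 6.
= (-6) + 3 = -3.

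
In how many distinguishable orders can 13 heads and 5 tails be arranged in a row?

Choose positions for the heads: C(18,13) = 8568.

8568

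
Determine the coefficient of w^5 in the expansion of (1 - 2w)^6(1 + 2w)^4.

Coefficient of w^5 = Σ_{j} C(6,j)·(-2)^j·C(4,5-j)·2^(5-j) for j from 1 to 5.
= (-192) + 1920 + (-3840) + 1920 + (-192) = -384.

-384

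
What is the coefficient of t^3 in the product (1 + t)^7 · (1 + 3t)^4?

773

Coefficient of t^3 = Σ_{j} C(7,j)·1^j·C(4,3-j)·3^(3-j) for j from 0 to 3.
= 108 + 378 + 252 + 35 = 773.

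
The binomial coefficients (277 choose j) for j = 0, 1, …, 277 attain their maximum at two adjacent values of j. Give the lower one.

For odd n = 277, C(277,j) peaks at j = (n−1)/2 and (n+1)/2; the lower is 138.

138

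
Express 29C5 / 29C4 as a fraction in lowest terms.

5

C(n,k+1)/C(n,k) = (n−k)/(k+1) = (29−4)/(4+1) = 25/5 = 5.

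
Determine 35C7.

6724520

C(35,7) = (35·34·33·32·31·30·29) / 7! = 33891580800 / 5040 = 6724520.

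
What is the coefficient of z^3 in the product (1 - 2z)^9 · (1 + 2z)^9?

0

Coefficient of z^3 = Σ_{j} C(9,j)·(-2)^j·C(9,3-j)·2^(3-j) for j from 0 to 3.
= 672 + (-2592) + 2592 + (-672) = 0.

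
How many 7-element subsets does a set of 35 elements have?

6724520

C(35,7) = (35·34·33·32·31·30·29) / 7! = 33891580800 / 5040 = 6724520.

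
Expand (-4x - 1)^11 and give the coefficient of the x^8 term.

-10813440

The general term is C(11,j)·(-4x)^j·(-1)^(11-j); the x^8 term has j = 8.
C(11,8) = 165.
Coefficient = C(11,8) · (-4)^8 · (-1)^3 = 165 · 65536 · (-1) = -10813440.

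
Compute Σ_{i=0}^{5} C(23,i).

44552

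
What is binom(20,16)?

4845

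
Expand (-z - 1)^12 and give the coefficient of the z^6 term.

924

The general term is C(12,j)·(-z)^j·(-1)^(12-j); the z^6 term has j = 6.
C(12,6) = 924.
Coefficient = C(12,6) = 924.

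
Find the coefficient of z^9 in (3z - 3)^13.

1139940945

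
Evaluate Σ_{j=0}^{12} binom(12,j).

4096

The entries of row 12 sum to 2^12 = 4096.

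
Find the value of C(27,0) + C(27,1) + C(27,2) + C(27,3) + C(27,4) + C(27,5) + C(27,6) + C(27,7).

1 + 27 + 351 + 2925 + 17550 + 80730 + 296010 + 888030 = 1285624.

1285624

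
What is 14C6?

C(14,6) = (14·13·12·11·10·9) / 6! = 2162160 / 720 = 3003.

3003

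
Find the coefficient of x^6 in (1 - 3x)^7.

5103

The general term is C(7,j)·(1)^j·(-3x)^(7-j); the x^6 term has j = 1.
C(7,1) = 7.
Coefficient = C(7,1) · (-3)^6 = 7 · 729 = 5103.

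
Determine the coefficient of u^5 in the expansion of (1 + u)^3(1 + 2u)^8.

6608

Coefficient of u^5 = Σ_{j} C(3,j)·1^j·C(8,5-j)·2^(5-j) for j from 0 to 3.
= 1792 + 3360 + 1344 + 112 = 6608.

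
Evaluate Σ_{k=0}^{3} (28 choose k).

3683

1 + 28 + 378 + 3276 = 3683.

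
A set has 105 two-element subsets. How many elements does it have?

n(n−1)/2 = 105 ⇒ n(n−1) = 210. Since 15·14 = 210, n = 15.

15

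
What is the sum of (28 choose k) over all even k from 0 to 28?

Even-k terms of row 28 sum to 2^27 = 134217728.

134217728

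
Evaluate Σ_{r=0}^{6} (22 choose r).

1 + 22 + 231 + 1540 + 7315 + 26334 + 74613 = 110056.

110056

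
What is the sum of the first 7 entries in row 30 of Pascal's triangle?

768212

1 + 30 + 435 + 4060 + 27405 + 142506 + 593775 = 768212.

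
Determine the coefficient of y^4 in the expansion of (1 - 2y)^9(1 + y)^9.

Coefficient of y^4 = Σ_{j} C(9,j)·(-2)^j·C(9,4-j)·1^(4-j) for j from 0 to 4.
= 126 + (-1512) + 5184 + (-6048) + 2016 = -234.

-234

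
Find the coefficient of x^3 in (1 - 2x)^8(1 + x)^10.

Coefficient of x^3 = Σ_{j} C(8,j)·(-2)^j·C(10,3-j)·1^(3-j) for j from 0 to 3.
= 120 + (-720) + 1120 + (-448) = 72.

72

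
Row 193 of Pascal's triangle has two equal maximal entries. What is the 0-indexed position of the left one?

For odd n = 193, C(193,m) peaks at m = (n−1)/2 and (n+1)/2; the smaller is 96.

96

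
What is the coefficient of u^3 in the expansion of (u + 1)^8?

The general term is C(8,j)·(u)^j·(1)^(8-j); the u^3 term has j = 3.
C(8,3) = 56.
Coefficient = C(8,3) = 56.

56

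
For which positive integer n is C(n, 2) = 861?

42

n(n−1)/2 = 861 ⇒ n(n−1) = 1722. Since 42·41 = 1722, n = 42.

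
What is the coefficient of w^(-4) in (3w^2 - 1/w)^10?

405

General term: C(10,j)·(3w^2)^j·(-1/w)^(10-j), with w-exponent 2j − 1(10−j) = 3j − 10.
Set 3j − 10 = -4: j = 2.
C(10,2) = 45; 3^2 = 9; (-1)^8 = 1.
Coefficient = 45 · 9 · 1 = 405.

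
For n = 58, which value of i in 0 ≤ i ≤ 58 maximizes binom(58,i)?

C(58,i) is maximized at i = 58/2 = 29.

29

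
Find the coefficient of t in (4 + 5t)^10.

The general term is C(10,j)·(4)^j·(5t)^(10-j); the t^1 term has j = 9.
C(10,9) = 10.
Coefficient = C(10,9) · 4^9 · 5^1 = 10 · 262144 · 5 = 13107200.

13107200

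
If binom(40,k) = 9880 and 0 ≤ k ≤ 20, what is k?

C(40,k) increases on 0 ≤ k ≤ 20. C(40,2) = 780 and C(40,3) = 9880, so k = 3.

3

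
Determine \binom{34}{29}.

278256

C(34,29) = C(34,5) by symmetry.
C(34,5) = (34·33·32·31·30) / 5! = 33390720 / 120 = 278256.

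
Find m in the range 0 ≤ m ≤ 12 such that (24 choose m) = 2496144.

11

C(24,m) increases on 0 ≤ m ≤ 12. C(24,10) = 1961256 and C(24,11) = 2496144, so m = 11.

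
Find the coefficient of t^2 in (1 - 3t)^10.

405

The general term is C(10,j)·(1)^j·(-3t)^(10-j); the t^2 term has j = 8.
C(10,8) = 45.
Coefficient = C(10,8) · (-3)^2 = 45 · 9 = 405.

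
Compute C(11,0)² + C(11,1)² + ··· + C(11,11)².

705432

By Vandermonde's identity, Σ C(11,r)² = C(22,11) = 705432.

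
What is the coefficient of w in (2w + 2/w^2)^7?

2688

General term: C(7,j)·(2w)^j·(2/w^2)^(7-j), with w-exponent 1j − 2(7−j) = 3j − 14.
Set 3j − 14 = 1: j = 5.
C(7,5) = 21; 2^5 = 32; 2^2 = 4.
Coefficient = 21 · 32 · 4 = 2688.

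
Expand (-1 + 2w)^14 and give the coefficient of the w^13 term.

The general term is C(14,j)·(-1)^j·(2w)^(14-j); the w^13 term has j = 1.
C(14,1) = 14.
Coefficient = C(14,1) · (-1)^1 · 2^13 = 14 · (-1) · 8192 = -114688.

-114688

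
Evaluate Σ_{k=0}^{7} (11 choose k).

1 + 11 + 55 + 165 + 330 + 462 + 462 + 330 = 1816.

1816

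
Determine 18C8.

C(18,8) = (18·17·16·15·14·13·12·11) / 8! = 1764322560 / 40320 = 43758.

43758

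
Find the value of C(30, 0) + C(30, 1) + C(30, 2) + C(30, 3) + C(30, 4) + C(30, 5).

174437

1 + 30 + 435 + 4060 + 27405 + 142506 = 174437.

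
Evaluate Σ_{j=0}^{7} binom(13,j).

5812

1 + 13 + 78 + 286 + 715 + 1287 + 1716 + 1716 = 5812.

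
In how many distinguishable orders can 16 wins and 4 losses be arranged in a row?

Choose positions for the wins: C(20,16) = 4845.

4845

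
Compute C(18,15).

C(18,15) = C(18,3) by symmetry.
C(18,3) = (18·17·16) / 3! = 4896 / 6 = 816.

816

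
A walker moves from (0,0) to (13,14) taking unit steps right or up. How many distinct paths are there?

Each path is a sequence of 27 steps with 13 rights: C(27,13) = 20058300.

20058300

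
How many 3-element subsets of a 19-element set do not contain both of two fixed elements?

952

All 3-subsets: C(19,3) = 969. Those containing both fixed elements: C(17,1) = 17.
969 − 17 = 952.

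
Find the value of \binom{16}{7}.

11440

C(16,7) = (16·15·14·13·12·11·10) / 7! = 57657600 / 5040 = 11440.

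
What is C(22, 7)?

C(22,7) = (22·21·20·19·18·17·16) / 7! = 859541760 / 5040 = 170544.

170544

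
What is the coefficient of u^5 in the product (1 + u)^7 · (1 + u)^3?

Coefficient of u^5 = Σ_{j} C(7,j)·C(3,5-j) for j from 2 to 5.
= 21 + 105 + 105 + 21 = 252.

252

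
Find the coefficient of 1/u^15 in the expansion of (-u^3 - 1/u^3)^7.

-7

General term: C(7,j)·(-u^3)^j·(-1/u^3)^(7-j), with u-exponent 3j − 3(7−j) = 6j − 21.
Set 6j − 21 = -15: j = 1.
C(7,1) = 7; (-1)^1 = -1; (-1)^6 = 1.
Coefficient = 7 · (-1) · 1 = -7.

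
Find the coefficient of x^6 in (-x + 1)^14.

3003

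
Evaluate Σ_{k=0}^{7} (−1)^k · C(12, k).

-330

The partial alternating sum Σ_{k=0}^{7} (−1)^k C(12,k) = (−1)^7 C(11,7) = -330.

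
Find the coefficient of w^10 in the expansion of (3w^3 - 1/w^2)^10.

153090

General term: C(10,j)·(3w^3)^j·(-1/w^2)^(10-j), with w-exponent 3j − 2(10−j) = 5j − 20.
Set 5j − 20 = 10: j = 6.
C(10,6) = 210; 3^6 = 729; (-1)^4 = 1.
Coefficient = 210 · 729 · 1 = 153090.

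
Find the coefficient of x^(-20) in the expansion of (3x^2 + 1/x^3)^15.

General term: C(15,j)·(3x^2)^j·(1/x^3)^(15-j), with x-exponent 2j − 3(15−j) = 5j − 45.
Set 5j − 45 = -20: j = 5.
C(15,5) = 3003; 3^5 = 243; 1^10 = 1.
Coefficient = 3003 · 243 · 1 = 729729.

729729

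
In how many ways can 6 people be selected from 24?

134596

This is C(24,6) = 134596.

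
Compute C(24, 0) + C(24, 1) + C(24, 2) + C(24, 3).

2325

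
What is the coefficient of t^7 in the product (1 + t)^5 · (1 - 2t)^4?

Coefficient of t^7 = Σ_{j} C(5,j)·1^j·C(4,7-j)·(-2)^(7-j) for j from 3 to 5.
= 160 + (-160) + 24 = 24.

24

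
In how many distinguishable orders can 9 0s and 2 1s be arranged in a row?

Choose positions for the 0s: C(11,9) = 55.

55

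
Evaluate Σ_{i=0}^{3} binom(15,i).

576

1 + 15 + 105 + 455 = 576.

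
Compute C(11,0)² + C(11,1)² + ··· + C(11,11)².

By Vandermonde's identity, Σ C(11,r)² = C(22,11) = 705432.

705432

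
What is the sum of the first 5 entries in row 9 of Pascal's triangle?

256

1 + 9 + 36 + 84 + 126 = 256.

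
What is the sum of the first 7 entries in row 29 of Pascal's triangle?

621616

1 + 29 + 406 + 3654 + 23751 + 118755 + 475020 = 621616.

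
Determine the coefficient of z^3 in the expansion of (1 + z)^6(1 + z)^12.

816

(1 + z)^6(1 + z)^12 = (1 + z)^18, so the coefficient of z^3 is C(18,3)·1^3 = 816·1 = 816.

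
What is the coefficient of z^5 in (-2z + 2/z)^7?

General term: C(7,j)·(-2z)^j·(2/z)^(7-j), with z-exponent 1j − 1(7−j) = 2j − 7.
Set 2j − 7 = 5: j = 6.
C(7,6) = 7; (-2)^6 = 64; 2^1 = 2.
Coefficient = 7 · 64 · 2 = 896.

896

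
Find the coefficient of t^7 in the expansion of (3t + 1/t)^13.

16888014

General term: C(13,j)·(3t)^j·(1/t)^(13-j), with t-exponent 1j − 1(13−j) = 2j − 13.
Set 2j − 13 = 7: j = 10.
C(13,10) = 286; 3^10 = 59049; 1^3 = 1.
Coefficient = 286 · 59049 · 1 = 16888014.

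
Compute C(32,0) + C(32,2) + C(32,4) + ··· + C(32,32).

Half of (1+1)^32 + (1−1)^32 gives the even-index sum: 2^31 = 2147483648.

2147483648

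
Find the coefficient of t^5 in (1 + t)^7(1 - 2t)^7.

Coefficient of t^5 = Σ_{j} C(7,j)·1^j·C(7,5-j)·(-2)^(5-j) for j from 0 to 5.
= (-672) + 3920 + (-5880) + 2940 + (-490) + 21 = -161.

-161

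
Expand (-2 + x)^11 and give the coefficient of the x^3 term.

42240

The general term is C(11,j)·(-2)^j·(x)^(11-j); the x^3 term has j = 8.
C(11,8) = 165.
Coefficient = C(11,8) · (-2)^8 = 165 · 256 = 42240.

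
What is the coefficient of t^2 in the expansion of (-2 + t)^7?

-672

The general term is C(7,j)·(-2)^j·(t)^(7-j); the t^2 term has j = 5.
C(7,5) = 21.
Coefficient = C(7,5) · (-2)^5 = 21 · (-32) = -672.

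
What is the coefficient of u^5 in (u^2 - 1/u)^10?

-252

General term: C(10,j)·(u^2)^j·(-1/u)^(10-j), with u-exponent 2j − 1(10−j) = 3j − 10.
Set 3j − 10 = 5: j = 5.
C(10,5) = 252; 1^5 = 1; (-1)^5 = -1.
Coefficient = 252 · 1 · (-1) = -252.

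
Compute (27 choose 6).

C(27,6) = (27·26·25·24·23·22) / 6! = 213127200 / 720 = 296010.

296010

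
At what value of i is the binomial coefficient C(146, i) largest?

C(146,i) is maximized at i = 146/2 = 73.

73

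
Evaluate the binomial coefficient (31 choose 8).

7888725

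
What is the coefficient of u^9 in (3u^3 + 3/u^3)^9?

General term: C(9,j)·(3u^3)^j·(3/u^3)^(9-j), with u-exponent 3j − 3(9−j) = 6j − 27.
Set 6j − 27 = 9: j = 6.
C(9,6) = 84; 3^6 = 729; 3^3 = 27.
Coefficient = 84 · 729 · 27 = 1653372.

1653372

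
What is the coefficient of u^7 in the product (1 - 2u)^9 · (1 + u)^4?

96

Coefficient of u^7 = Σ_{j} C(9,j)·(-2)^j·C(4,7-j)·1^(7-j) for j from 3 to 7.
= (-672) + 8064 + (-24192) + 21504 + (-4608) = 96.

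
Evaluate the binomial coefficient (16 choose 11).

4368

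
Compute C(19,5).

11628

C(19,5) = (19·18·17·16·15) / 5! = 1395360 / 120 = 11628.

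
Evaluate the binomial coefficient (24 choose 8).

735471

C(24,8) = (24·23·22·21·20·19·18·17) / 8! = 29654190720 / 40320 = 735471.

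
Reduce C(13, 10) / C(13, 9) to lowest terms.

C(n,k+1)/C(n,k) = (n−k)/(k+1) = (13−9)/(9+1) = 4/10 = 2/5.

2/5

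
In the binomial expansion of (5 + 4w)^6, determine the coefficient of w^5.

The general term is C(6,j)·(5)^j·(4w)^(6-j); the w^5 term has j = 1.
C(6,1) = 6.
Coefficient = C(6,1) · 5^1 · 4^5 = 6 · 5 · 1024 = 30720.

30720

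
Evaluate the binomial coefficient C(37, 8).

C(37,8) = (37·36·35·34·33·32·31·30) / 8! = 1556675366400 / 40320 = 38608020.

38608020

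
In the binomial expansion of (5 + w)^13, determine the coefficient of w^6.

134062500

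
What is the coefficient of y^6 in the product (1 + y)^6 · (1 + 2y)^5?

Coefficient of y^6 = Σ_{j} C(6,j)·1^j·C(5,6-j)·2^(6-j) for j from 1 to 6.
= 192 + 1200 + 1600 + 600 + 60 + 1 = 3653.

3653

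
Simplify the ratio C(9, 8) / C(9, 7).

1/4

C(n,k+1)/C(n,k) = (n−k)/(k+1) = (9−7)/(7+1) = 2/8 = 1/4.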